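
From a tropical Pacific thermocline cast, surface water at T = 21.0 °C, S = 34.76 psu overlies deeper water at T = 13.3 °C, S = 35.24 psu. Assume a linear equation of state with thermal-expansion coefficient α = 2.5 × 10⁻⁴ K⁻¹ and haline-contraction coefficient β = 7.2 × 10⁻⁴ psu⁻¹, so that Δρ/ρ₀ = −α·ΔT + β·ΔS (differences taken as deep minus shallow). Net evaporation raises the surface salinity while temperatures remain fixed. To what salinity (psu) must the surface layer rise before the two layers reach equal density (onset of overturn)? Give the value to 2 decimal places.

Neutral buoyancy requires −α(T_deep − T_surf) + β(S_deep − S_surf′) = 0.
S_surf′ = S_deep − (α/β)·ΔT = 35.24 − (2.5 × 10⁻⁴/7.2 × 10⁻⁴)·(-7.7) = 37.9136 psu.
Increase required: 37.9136 − 34.76 = 3.1536 psu.

37.91 psu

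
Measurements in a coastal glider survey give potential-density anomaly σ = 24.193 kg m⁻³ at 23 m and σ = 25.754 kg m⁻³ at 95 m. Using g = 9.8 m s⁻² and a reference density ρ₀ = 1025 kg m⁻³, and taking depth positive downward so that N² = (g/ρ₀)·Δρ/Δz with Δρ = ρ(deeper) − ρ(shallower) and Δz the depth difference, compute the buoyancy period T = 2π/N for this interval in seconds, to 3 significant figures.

Δρ = 1025.754 − 1024.193 = 1.561 kg m⁻³ over Δz = 95 − 23 = 72 m.
N² = (9.8/1025) × (1.561/72) = 2.0729 × 10⁻⁴ s⁻².
N = √(2.0729 × 10⁻⁴) = 0.014398 rad s⁻¹, so T = 2π/N = 436.39 s ≈ 436 s.

436 s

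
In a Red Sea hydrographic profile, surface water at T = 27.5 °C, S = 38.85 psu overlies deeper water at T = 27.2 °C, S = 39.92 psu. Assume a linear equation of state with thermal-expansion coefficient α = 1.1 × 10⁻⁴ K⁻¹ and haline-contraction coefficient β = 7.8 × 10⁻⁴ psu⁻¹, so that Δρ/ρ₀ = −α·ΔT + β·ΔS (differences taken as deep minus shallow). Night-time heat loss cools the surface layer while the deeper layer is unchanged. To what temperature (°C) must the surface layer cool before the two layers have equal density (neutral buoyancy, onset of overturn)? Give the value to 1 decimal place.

Neutral buoyancy requires Δρ = 0, i.e. −α(T_deep − T_surf′) + β(S_deep − S_surf) = 0.
T_surf′ = T_deep − (β/α)·ΔS = 27.2 − (7.8 × 10⁻⁴/1.1 × 10⁻⁴)·(+1.07) = 19.613 °C.
Cooling required: 27.5 − (19.613) = 7.887 °C.

19.6 °C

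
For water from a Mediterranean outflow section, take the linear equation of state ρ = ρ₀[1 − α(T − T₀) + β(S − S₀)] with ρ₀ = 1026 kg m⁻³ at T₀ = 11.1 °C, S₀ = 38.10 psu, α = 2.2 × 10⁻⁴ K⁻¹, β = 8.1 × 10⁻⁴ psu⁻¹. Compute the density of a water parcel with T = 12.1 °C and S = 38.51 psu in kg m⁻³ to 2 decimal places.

T − T₀ = +1.0 K, S − S₀ = +0.41 psu.
Bracket = 1 − α·(+1.0) + β·(+0.41) = 1 + (1.121 × 10⁻⁴) = 1.0001121.
ρ = 1026 × 1.0001121 = 1026.12 kg m⁻³.

1026.12 kg m⁻³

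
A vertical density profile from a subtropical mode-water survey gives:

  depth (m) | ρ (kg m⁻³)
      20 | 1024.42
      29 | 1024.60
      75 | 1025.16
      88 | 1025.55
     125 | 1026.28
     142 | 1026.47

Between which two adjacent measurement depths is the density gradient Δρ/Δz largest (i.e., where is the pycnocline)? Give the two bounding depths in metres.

Compute the density gradient over each adjacent pair:
  20–29 m: Δρ/Δz = 0.18/9 = 0.020 kg m⁻⁴
  29–75 m: Δρ/Δz = 0.56/46 = 0.012 kg m⁻⁴
  75–88 m: Δρ/Δz = 0.39/13 = 0.030 kg m⁻⁴
  88–125 m: Δρ/Δz = 0.73/37 = 0.020 kg m⁻⁴
  125–142 m: Δρ/Δz = 0.19/17 = 0.011 kg m⁻⁴
The largest gradient is in the 75–88 m interval — the pycnocline.

75–88 m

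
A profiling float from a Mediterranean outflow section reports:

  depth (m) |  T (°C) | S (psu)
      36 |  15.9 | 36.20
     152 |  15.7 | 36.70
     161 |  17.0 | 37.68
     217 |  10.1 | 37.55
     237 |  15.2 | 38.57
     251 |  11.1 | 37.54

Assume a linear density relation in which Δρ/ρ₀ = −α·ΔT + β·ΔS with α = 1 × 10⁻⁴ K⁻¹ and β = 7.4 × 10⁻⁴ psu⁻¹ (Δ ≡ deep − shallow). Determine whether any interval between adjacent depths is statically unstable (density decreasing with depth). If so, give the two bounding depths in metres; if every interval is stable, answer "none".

Evaluate Δρ/ρ₀ = −αΔT + βΔS across each adjacent pair:
  36–152 m: −αΔT+βΔS = −(1 × 10⁻⁴)(-0.2)+(7.4 × 10⁻⁴)(+0.50) = 3.9 × 10⁻⁴ → stable
  152–161 m: −αΔT+βΔS = −(1 × 10⁻⁴)(+1.3)+(7.4 × 10⁻⁴)(+0.98) = 6.0 × 10⁻⁴ → stable
  161–217 m: −αΔT+βΔS = −(1 × 10⁻⁴)(-6.9)+(7.4 × 10⁻⁴)(-0.13) = 5.9 × 10⁻⁴ → stable
  217–237 m: −αΔT+βΔS = −(1 × 10⁻⁴)(+5.1)+(7.4 × 10⁻⁴)(+1.02) = 2.4 × 10⁻⁴ → stable
  237–251 m: −αΔT+βΔS = −(1 × 10⁻⁴)(-4.1)+(7.4 × 10⁻⁴)(-1.03) = -3.5 × 10⁻⁴ → UNSTABLE
The 237–251 m interval has Δρ < 0: lighter water underlies denser water.

237–251 m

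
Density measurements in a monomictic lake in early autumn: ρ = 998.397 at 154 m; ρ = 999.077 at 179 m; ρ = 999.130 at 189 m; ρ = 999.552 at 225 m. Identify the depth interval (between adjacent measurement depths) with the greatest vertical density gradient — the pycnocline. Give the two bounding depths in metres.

154–179 m

Compute the density gradient over each adjacent pair:
  154–179 m: Δρ/Δz = 0.680/25 = 0.027 kg m⁻⁴
  179–189 m: Δρ/Δz = 0.053/10 = 5.3 × 10⁻³ kg m⁻⁴
  189–225 m: Δρ/Δz = 0.422/36 = 0.012 kg m⁻⁴
The largest gradient is in the 154–179 m interval — the pycnocline.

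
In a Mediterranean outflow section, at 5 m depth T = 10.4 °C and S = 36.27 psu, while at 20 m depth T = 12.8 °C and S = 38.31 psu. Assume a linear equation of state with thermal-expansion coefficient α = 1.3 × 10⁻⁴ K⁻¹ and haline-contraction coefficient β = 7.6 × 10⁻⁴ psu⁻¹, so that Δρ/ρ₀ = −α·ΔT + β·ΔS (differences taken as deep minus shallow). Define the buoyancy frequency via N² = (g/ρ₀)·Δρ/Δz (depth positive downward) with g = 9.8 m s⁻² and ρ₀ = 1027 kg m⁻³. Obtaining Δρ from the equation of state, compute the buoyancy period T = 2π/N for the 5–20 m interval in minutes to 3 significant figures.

3.68 min

ΔT = +2.4 K, ΔS = +2.04 psu (deep − shallow).
Δρ/ρ₀ = −αΔT + βΔS = -3.12 × 10⁻⁴ + 1.5504 × 10⁻³ = 1.2384 × 10⁻³, so Δρ ≈ 1.272 kg m⁻³.
N² = (g/ρ₀)·Δρ/Δz = g·(Δρ/ρ₀)/Δz = 9.8 × 1.2384 × 10⁻³ / 15 = 8.0909 × 10⁻⁴ s⁻².
N = √(8.0909 × 10⁻⁴) = 0.028445 rad s⁻¹ → T = 2π/N = 220.89 s = 3.6815 min ≈ 3.68 min.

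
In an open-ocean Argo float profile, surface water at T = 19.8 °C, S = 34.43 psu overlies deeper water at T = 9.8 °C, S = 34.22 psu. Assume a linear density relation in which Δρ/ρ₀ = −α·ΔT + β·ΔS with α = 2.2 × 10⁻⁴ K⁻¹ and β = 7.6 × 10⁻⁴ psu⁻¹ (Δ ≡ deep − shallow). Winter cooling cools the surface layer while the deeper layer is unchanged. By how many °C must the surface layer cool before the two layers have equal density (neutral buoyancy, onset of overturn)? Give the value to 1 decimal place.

Neutral buoyancy requires Δρ = 0, i.e. −α(T_deep − T_surf′) + β(S_deep − S_surf) = 0.
T_surf′ = T_deep − (β/α)·ΔS = 9.8 − (7.6 × 10⁻⁴/2.2 × 10⁻⁴)·(-0.21) = 10.525 °C.
Cooling required: 19.8 − (10.525) = 9.275 °C.

9.3 °C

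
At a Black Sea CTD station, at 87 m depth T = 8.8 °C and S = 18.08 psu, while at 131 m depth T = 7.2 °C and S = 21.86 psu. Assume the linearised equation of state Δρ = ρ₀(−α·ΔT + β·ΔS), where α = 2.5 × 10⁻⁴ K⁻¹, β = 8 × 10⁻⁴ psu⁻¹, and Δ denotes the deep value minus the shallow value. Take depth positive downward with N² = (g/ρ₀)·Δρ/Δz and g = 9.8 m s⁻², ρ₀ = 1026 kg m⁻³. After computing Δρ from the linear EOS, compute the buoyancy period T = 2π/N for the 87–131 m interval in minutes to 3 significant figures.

3.79 min

ΔT = -1.6 K, ΔS = +3.78 psu (deep − shallow).
Δρ/ρ₀ = −αΔT + βΔS = 4.00 × 10⁻⁴ + 3.024 × 10⁻³ = 3.424 × 10⁻³, so Δρ ≈ 3.513 kg m⁻³.
N² = (g/ρ₀)·Δρ/Δz = g·(Δρ/ρ₀)/Δz = 9.8 × 3.424 × 10⁻³ / 44 = 7.6262 × 10⁻⁴ s⁻².
N = √(7.6262 × 10⁻⁴) = 0.027616 rad s⁻¹ → T = 2π/N = 227.52 s = 3.7920 min ≈ 3.79 min.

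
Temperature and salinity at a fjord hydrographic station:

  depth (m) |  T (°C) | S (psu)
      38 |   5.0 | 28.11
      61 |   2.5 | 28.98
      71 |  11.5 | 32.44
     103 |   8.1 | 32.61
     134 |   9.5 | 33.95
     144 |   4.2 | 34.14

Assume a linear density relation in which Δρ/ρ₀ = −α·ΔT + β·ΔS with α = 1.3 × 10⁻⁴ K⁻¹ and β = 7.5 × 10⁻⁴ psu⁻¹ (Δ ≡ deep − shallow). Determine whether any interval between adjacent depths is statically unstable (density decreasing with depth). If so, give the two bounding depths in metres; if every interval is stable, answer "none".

none

Evaluate Δρ/ρ₀ = −αΔT + βΔS across each adjacent pair:
  38–61 m: −αΔT+βΔS = −(1.3 × 10⁻⁴)(-2.5)+(7.5 × 10⁻⁴)(+0.87) = 9.8 × 10⁻⁴ → stable
  61–71 m: −αΔT+βΔS = −(1.3 × 10⁻⁴)(+9.0)+(7.5 × 10⁻⁴)(+3.46) = 1.4 × 10⁻³ → stable
  71–103 m: −αΔT+βΔS = −(1.3 × 10⁻⁴)(-3.4)+(7.5 × 10⁻⁴)(+0.17) = 5.7 × 10⁻⁴ → stable
  103–134 m: −αΔT+βΔS = −(1.3 × 10⁻⁴)(+1.4)+(7.5 × 10⁻⁴)(+1.34) = 8.2 × 10⁻⁴ → stable
  134–144 m: −αΔT+βΔS = −(1.3 × 10⁻⁴)(-5.3)+(7.5 × 10⁻⁴)(+0.19) = 8.3 × 10⁻⁴ → stable
Every interval has Δρ > 0: the column is stably stratified throughout.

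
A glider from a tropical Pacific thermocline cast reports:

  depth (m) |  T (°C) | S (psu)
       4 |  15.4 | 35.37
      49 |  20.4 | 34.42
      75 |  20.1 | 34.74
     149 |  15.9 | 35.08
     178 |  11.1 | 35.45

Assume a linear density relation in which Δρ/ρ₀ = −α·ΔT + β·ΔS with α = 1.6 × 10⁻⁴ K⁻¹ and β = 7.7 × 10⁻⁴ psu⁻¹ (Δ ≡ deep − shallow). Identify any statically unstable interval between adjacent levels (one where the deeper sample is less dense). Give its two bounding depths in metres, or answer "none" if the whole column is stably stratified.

4–49 m

Evaluate Δρ/ρ₀ = −αΔT + βΔS across each adjacent pair:
  4–49 m: −αΔT+βΔS = −(1.6 × 10⁻⁴)(+5.0)+(7.7 × 10⁻⁴)(-0.95) = -1.5 × 10⁻³ → UNSTABLE
  49–75 m: −αΔT+βΔS = −(1.6 × 10⁻⁴)(-0.3)+(7.7 × 10⁻⁴)(+0.32) = 2.9 × 10⁻⁴ → stable
  75–149 m: −αΔT+βΔS = −(1.6 × 10⁻⁴)(-4.2)+(7.7 × 10⁻⁴)(+0.34) = 9.3 × 10⁻⁴ → stable
  149–178 m: −αΔT+βΔS = −(1.6 × 10⁻⁴)(-4.8)+(7.7 × 10⁻⁴)(+0.37) = 1.1 × 10⁻³ → stable
The 4–49 m interval has Δρ < 0: lighter water underlies denser water.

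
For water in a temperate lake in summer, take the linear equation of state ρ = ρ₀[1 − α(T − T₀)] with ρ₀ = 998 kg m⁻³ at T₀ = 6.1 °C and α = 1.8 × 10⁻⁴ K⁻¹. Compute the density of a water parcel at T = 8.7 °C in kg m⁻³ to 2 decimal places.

997.53 kg m⁻³

T − T₀ = +2.6 K.
Bracket = 1 − α·(+2.6) = 1 + (-4.68 × 10⁻⁴) = 0.9995320.
ρ = 998 × 0.9995320 = 997.53 kg m⁻³.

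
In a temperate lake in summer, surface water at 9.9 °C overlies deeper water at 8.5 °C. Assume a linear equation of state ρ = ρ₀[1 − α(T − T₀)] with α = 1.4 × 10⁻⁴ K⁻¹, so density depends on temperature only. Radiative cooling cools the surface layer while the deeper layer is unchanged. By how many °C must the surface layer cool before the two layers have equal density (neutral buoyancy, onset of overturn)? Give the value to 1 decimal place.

1.4 °C

With temperature the only control, equal density requires T_surf′ = T_deep.
T_surf′ = 8.5 °C.
Cooling required: 9.9 − 8.5 = 1.4 °C.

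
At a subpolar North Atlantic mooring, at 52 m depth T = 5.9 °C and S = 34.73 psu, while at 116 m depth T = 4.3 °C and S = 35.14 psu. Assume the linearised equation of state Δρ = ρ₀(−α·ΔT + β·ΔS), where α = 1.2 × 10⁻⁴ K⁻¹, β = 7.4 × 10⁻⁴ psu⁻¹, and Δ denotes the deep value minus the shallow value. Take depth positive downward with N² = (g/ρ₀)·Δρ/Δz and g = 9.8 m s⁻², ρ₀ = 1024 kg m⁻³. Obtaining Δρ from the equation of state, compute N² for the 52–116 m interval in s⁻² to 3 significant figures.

ΔT = -1.6 K, ΔS = +0.41 psu (deep − shallow).
Δρ/ρ₀ = −αΔT + βΔS = 1.92 × 10⁻⁴ + 3.034 × 10⁻⁴ = 4.954 × 10⁻⁴, so Δρ ≈ 0.5073 kg m⁻³.
N² = (g/ρ₀)·Δρ/Δz = g·(Δρ/ρ₀)/Δz = 9.8 × 4.954 × 10⁻⁴ / 64 = 7.5858 × 10⁻⁵ s⁻² ≈ 7.59 × 10⁻⁵ s⁻².

7.59 × 10⁻⁵ s⁻²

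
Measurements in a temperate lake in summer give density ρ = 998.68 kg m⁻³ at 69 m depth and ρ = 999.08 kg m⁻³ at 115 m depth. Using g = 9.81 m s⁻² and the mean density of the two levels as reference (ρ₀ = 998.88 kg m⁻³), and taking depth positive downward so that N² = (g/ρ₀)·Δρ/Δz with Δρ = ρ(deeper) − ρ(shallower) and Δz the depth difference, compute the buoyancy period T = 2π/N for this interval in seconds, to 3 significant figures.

Δρ = 999.08 − 998.68 = 0.40 kg m⁻³ over Δz = 115 − 69 = 46 m.
N² = (9.81/998.88) × (0.40/46) = 8.5400 × 10⁻⁵ s⁻².
N = √(8.5400 × 10⁻⁵) = 9.2412 × 10⁻³ rad s⁻¹, so T = 2π/N = 679.91 s ≈ 680 s.

680 s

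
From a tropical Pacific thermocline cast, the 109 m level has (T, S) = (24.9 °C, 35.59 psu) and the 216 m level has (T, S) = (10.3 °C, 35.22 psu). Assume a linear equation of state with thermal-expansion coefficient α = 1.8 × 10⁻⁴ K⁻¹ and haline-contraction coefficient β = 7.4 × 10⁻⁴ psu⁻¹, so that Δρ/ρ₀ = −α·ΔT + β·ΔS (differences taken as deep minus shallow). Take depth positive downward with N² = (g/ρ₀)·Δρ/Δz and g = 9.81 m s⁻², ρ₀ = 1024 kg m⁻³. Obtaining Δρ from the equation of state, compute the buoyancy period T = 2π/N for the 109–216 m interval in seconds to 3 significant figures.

ΔT = -14.6 K, ΔS = -0.37 psu (deep − shallow).
Δρ/ρ₀ = −αΔT + βΔS = 2.628 × 10⁻³ − 2.738 × 10⁻⁴ = 2.3542 × 10⁻³, so Δρ ≈ 2.411 kg m⁻³.
N² = (g/ρ₀)·Δρ/Δz = g·(Δρ/ρ₀)/Δz = 9.81 × 2.3542 × 10⁻³ / 107 = 2.1584 × 10⁻⁴ s⁻².
N = √(2.1584 × 10⁻⁴) = 0.014691 rad s⁻¹ → T = 2π/N = 427.69 s ≈ 428 s.

428 s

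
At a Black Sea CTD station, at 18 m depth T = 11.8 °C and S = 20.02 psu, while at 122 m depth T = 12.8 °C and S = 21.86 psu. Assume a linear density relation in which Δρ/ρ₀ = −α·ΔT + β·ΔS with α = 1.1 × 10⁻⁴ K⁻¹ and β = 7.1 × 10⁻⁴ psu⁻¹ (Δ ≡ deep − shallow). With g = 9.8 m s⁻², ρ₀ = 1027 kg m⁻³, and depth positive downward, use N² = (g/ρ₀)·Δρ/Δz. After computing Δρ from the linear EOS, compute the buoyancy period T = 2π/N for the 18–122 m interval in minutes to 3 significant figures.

9.86 min

ΔT = +1.0 K, ΔS = +1.84 psu (deep − shallow).
Δρ/ρ₀ = −αΔT + βΔS = -1.10 × 10⁻⁴ + 1.3064 × 10⁻³ = 1.1964 × 10⁻³, so Δρ ≈ 1.229 kg m⁻³.
N² = (g/ρ₀)·Δρ/Δz = g·(Δρ/ρ₀)/Δz = 9.8 × 1.1964 × 10⁻³ / 104 = 1.1274 × 10⁻⁴ s⁻².
N = √(1.1274 × 10⁻⁴) = 0.010618 rad s⁻¹ → T = 2π/N = 591.75 s = 9.8625 min ≈ 9.86 min.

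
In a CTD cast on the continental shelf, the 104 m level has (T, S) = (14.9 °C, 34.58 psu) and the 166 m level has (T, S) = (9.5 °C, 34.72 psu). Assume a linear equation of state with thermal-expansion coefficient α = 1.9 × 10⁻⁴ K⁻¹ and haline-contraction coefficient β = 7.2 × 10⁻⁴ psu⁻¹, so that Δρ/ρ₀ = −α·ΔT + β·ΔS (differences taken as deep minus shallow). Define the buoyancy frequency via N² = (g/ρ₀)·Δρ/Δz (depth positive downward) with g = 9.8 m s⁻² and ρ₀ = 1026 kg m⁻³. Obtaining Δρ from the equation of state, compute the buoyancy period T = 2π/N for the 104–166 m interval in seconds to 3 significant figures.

ΔT = -5.4 K, ΔS = +0.14 psu (deep − shallow).
Δρ/ρ₀ = −αΔT + βΔS = 1.026 × 10⁻³ + 1.008 × 10⁻⁴ = 1.1268 × 10⁻³, so Δρ ≈ 1.156 kg m⁻³.
N² = (g/ρ₀)·Δρ/Δz = g·(Δρ/ρ₀)/Δz = 9.8 × 1.1268 × 10⁻³ / 62 = 1.7811 × 10⁻⁴ s⁻².
N = √(1.7811 × 10⁻⁴) = 0.013346 rad s⁻¹ → T = 2π/N = 470.79 s ≈ 471 s.

471 s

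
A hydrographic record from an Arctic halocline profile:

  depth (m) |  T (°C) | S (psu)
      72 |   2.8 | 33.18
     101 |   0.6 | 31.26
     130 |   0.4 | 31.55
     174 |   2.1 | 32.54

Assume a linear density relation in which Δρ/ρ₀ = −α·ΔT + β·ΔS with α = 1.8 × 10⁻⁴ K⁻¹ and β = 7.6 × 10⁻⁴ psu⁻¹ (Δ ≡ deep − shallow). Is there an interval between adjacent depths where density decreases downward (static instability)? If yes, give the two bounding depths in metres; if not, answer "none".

Evaluate Δρ/ρ₀ = −αΔT + βΔS across each adjacent pair:
  72–101 m: −αΔT+βΔS = −(1.8 × 10⁻⁴)(-2.2)+(7.6 × 10⁻⁴)(-1.92) = -1.1 × 10⁻³ → UNSTABLE
  101–130 m: −αΔT+βΔS = −(1.8 × 10⁻⁴)(-0.2)+(7.6 × 10⁻⁴)(+0.29) = 2.6 × 10⁻⁴ → stable
  130–174 m: −αΔT+βΔS = −(1.8 × 10⁻⁴)(+1.7)+(7.6 × 10⁻⁴)(+0.99) = 4.5 × 10⁻⁴ → stable
The 72–101 m interval has Δρ < 0: lighter water underlies denser water.

72–101 m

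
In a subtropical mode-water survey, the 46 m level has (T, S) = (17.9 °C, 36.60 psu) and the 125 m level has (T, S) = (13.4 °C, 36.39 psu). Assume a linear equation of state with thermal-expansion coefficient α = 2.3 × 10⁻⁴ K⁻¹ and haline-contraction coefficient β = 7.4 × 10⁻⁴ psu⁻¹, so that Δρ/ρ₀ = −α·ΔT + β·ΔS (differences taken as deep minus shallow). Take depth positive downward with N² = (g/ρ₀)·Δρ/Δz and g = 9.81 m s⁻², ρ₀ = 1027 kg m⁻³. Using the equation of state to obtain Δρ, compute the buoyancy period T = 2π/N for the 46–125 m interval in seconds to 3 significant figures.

601 s

ΔT = -4.5 K, ΔS = -0.21 psu (deep − shallow).
Δρ/ρ₀ = −αΔT + βΔS = 1.035 × 10⁻³ − 1.554 × 10⁻⁴ = 8.796 × 10⁻⁴, so Δρ ≈ 0.9033 kg m⁻³.
N² = (g/ρ₀)·Δρ/Δz = g·(Δρ/ρ₀)/Δz = 9.81 × 8.796 × 10⁻⁴ / 79 = 1.0923 × 10⁻⁴ s⁻².
N = √(1.0923 × 10⁻⁴) = 0.010451 rad s⁻¹ → T = 2π/N = 601.20 s ≈ 601 s.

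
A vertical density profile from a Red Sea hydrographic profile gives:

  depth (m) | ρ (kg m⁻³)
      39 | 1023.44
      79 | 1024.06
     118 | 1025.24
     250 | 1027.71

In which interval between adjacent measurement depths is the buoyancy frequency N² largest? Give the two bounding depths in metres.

Compute the density gradient over each adjacent pair:
  39–79 m: Δρ/Δz = 0.62/40 = 0.015 kg m⁻⁴
  79–118 m: Δρ/Δz = 1.18/39 = 0.030 kg m⁻⁴
  118–250 m: Δρ/Δz = 2.47/132 = 0.019 kg m⁻⁴
The largest gradient is in the 79–118 m interval — the pycnocline.

79–118 m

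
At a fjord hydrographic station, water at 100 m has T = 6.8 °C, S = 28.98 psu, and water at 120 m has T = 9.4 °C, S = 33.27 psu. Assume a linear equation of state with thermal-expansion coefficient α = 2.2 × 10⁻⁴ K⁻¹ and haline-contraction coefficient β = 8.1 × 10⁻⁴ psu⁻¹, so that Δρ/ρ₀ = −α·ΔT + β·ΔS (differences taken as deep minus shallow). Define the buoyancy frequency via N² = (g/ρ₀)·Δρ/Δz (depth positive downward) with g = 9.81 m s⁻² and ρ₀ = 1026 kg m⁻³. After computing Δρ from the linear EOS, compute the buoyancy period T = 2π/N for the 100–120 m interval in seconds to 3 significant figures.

167 s

ΔT = +2.6 K, ΔS = +4.29 psu (deep − shallow).
Δρ/ρ₀ = −αΔT + βΔS = -5.72 × 10⁻⁴ + 3.4749 × 10⁻³ = 2.9029 × 10⁻³, so Δρ ≈ 2.978 kg m⁻³.
N² = (g/ρ₀)·Δρ/Δz = g·(Δρ/ρ₀)/Δz = 9.81 × 2.9029 × 10⁻³ / 20 = 1.4239 × 10⁻³ s⁻².
N = √(1.4239 × 10⁻³) = 0.037735 rad s⁻¹ → T = 2π/N = 166.51 s ≈ 167 s.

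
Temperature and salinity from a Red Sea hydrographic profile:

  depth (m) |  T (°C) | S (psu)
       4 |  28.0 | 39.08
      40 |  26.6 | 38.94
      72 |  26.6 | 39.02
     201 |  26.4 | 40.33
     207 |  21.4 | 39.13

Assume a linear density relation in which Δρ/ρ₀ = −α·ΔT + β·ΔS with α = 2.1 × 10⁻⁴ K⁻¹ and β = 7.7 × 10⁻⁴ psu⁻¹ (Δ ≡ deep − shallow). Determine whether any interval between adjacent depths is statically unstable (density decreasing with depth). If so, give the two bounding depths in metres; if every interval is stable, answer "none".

none

Evaluate Δρ/ρ₀ = −αΔT + βΔS across each adjacent pair:
  4–40 m: −αΔT+βΔS = −(2.1 × 10⁻⁴)(-1.4)+(7.7 × 10⁻⁴)(-0.14) = 1.9 × 10⁻⁴ → stable
  40–72 m: −αΔT+βΔS = −(2.1 × 10⁻⁴)(+0.0)+(7.7 × 10⁻⁴)(+0.08) = 6.2 × 10⁻⁵ → stable
  72–201 m: −αΔT+βΔS = −(2.1 × 10⁻⁴)(-0.2)+(7.7 × 10⁻⁴)(+1.31) = 1.1 × 10⁻³ → stable
  201–207 m: −αΔT+βΔS = −(2.1 × 10⁻⁴)(-5.0)+(7.7 × 10⁻⁴)(-1.20) = 1.3 × 10⁻⁴ → stable
Every interval has Δρ > 0: the column is stably stratified throughout.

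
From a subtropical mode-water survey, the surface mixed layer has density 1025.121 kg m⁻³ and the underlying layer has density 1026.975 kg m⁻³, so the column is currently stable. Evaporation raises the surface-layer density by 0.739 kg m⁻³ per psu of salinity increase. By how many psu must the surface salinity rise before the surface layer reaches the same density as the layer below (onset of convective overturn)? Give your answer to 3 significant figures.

2.51 psu

Density deficit of the surface layer: 1026.975 − 1025.121 = 1.854 kg m⁻³.
Required change = 1.854 / 0.739 = 2.51 psu.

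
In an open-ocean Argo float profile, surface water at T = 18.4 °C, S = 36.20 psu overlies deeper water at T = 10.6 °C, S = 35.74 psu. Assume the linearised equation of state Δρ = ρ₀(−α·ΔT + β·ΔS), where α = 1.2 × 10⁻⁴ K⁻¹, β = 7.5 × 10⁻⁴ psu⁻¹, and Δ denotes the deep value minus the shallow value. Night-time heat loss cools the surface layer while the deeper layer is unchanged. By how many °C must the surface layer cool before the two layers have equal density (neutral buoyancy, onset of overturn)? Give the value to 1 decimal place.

Neutral buoyancy requires Δρ = 0, i.e. −α(T_deep − T_surf′) + β(S_deep − S_surf) = 0.
T_surf′ = T_deep − (β/α)·ΔS = 10.6 − (7.5 × 10⁻⁴/1.2 × 10⁻⁴)·(-0.46) = 13.475 °C.
Cooling required: 18.4 − (13.475) = 4.925 °C.

4.9 °C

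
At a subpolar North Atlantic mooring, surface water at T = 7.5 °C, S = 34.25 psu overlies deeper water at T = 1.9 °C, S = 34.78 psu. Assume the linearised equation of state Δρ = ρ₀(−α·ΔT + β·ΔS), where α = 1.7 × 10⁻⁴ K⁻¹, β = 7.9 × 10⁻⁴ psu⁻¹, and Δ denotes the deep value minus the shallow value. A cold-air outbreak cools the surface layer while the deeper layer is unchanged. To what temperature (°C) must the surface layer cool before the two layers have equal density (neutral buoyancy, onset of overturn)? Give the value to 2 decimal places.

Neutral buoyancy requires Δρ = 0, i.e. −α(T_deep − T_surf′) + β(S_deep − S_surf) = 0.
T_surf′ = T_deep − (β/α)·ΔS = 1.9 − (7.9 × 10⁻⁴/1.7 × 10⁻⁴)·(+0.53) = -0.5629 °C.
Cooling required: 7.5 − (-0.5629) = 8.0629 °C.

-0.56 °C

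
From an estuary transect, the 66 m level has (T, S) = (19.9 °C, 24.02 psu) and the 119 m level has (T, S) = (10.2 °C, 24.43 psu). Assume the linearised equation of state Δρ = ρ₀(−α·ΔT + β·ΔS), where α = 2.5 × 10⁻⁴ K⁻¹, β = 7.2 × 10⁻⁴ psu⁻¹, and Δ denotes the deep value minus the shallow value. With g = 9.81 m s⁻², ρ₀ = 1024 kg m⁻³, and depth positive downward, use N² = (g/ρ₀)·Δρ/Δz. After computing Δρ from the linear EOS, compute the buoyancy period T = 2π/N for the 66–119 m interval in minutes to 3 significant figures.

4.67 min

ΔT = -9.7 K, ΔS = +0.41 psu (deep − shallow).
Δρ/ρ₀ = −αΔT + βΔS = 2.425 × 10⁻³ + 2.952 × 10⁻⁴ = 2.7202 × 10⁻³, so Δρ ≈ 2.785 kg m⁻³.
N² = (g/ρ₀)·Δρ/Δz = g·(Δρ/ρ₀)/Δz = 9.81 × 2.7202 × 10⁻³ / 53 = 5.0349 × 10⁻⁴ s⁻².
N = √(5.0349 × 10⁻⁴) = 0.022439 rad s⁻¹ → T = 2π/N = 280.01 s = 4.6668 min ≈ 4.67 min.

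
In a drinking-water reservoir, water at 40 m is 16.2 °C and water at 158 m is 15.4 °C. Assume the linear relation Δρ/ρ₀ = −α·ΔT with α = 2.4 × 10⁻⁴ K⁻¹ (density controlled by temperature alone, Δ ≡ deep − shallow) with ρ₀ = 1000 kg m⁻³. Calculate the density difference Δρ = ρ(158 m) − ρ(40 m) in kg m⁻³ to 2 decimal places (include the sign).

+0.19 kg m⁻³

ΔT = -0.8 K, Δρ/ρ₀ = −αΔT = 1.92 × 10⁻⁴.
Δρ = 1000 × (1.92 × 10⁻⁴) = +0.19 kg m⁻³.
Positive Δρ: denser below, stable.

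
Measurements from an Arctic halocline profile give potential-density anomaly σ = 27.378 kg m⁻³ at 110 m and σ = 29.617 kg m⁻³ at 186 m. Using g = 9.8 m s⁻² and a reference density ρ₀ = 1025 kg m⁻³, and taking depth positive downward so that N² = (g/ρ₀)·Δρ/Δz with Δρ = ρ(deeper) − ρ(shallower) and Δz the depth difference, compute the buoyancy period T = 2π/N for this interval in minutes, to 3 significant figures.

Δρ = 1029.617 − 1027.378 = 2.239 kg m⁻³ over Δz = 186 − 110 = 76 m.
N² = (9.8/1025) × (2.239/76) = 2.8167 × 10⁻⁴ s⁻².
N = √(2.8167 × 10⁻⁴) = 0.016783 rad s⁻¹, so T = 2π/N = 374.38 s = 6.2397 min ≈ 6.24 min.
N² > 0, so the interval is statically stable.

6.24 min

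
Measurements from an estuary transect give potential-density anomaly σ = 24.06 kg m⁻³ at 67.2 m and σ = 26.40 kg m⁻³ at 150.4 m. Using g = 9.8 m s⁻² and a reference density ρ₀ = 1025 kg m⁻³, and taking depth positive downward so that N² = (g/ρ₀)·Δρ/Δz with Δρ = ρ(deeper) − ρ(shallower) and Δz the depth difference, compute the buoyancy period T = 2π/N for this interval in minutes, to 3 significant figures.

6.39 min

Δρ = 1026.40 − 1024.06 = 2.34 kg m⁻³ over Δz = 150.4 − 67.2 = 83.2 m.
N² = (9.8/1025) × (2.34/83.2) = 2.6890 × 10⁻⁴ s⁻².
N = √(2.6890 × 10⁻⁴) = 0.016398 rad s⁻¹, so T = 2π/N = 383.17 s = 6.3862 min ≈ 6.39 min.
A positive N² confirms static stability across the interval.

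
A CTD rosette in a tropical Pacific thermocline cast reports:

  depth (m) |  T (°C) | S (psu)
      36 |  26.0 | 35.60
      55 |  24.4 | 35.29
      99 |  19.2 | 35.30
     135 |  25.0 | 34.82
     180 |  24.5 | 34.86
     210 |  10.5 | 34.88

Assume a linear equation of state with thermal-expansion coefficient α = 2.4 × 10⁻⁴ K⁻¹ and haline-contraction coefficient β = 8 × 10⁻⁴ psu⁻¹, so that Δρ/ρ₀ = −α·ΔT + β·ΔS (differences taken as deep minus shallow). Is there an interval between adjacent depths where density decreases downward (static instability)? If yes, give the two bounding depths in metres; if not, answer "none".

Evaluate Δρ/ρ₀ = −αΔT + βΔS across each adjacent pair:
  36–55 m: −αΔT+βΔS = −(2.4 × 10⁻⁴)(-1.6)+(8 × 10⁻⁴)(-0.31) = 1.4 × 10⁻⁴ → stable
  55–99 m: −αΔT+βΔS = −(2.4 × 10⁻⁴)(-5.2)+(8 × 10⁻⁴)(+0.01) = 1.3 × 10⁻³ → stable
  99–135 m: −αΔT+βΔS = −(2.4 × 10⁻⁴)(+5.8)+(8 × 10⁻⁴)(-0.48) = -1.8 × 10⁻³ → UNSTABLE
  135–180 m: −αΔT+βΔS = −(2.4 × 10⁻⁴)(-0.5)+(8 × 10⁻⁴)(+0.04) = 1.5 × 10⁻⁴ → stable
  180–210 m: −αΔT+βΔS = −(2.4 × 10⁻⁴)(-14.0)+(8 × 10⁻⁴)(+0.02) = 3.4 × 10⁻³ → stable
The 99–135 m interval has Δρ < 0: lighter water underlies denser water.

99–135 m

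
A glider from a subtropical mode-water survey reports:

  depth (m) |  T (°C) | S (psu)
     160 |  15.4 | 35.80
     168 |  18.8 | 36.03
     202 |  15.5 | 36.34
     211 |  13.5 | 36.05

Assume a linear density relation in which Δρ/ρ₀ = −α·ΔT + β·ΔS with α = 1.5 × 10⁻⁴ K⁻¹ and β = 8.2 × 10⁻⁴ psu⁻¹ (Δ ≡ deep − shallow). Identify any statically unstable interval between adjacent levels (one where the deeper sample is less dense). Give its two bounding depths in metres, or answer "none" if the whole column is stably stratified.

160–168 m

Evaluate Δρ/ρ₀ = −αΔT + βΔS across each adjacent pair:
  160–168 m: −αΔT+βΔS = −(1.5 × 10⁻⁴)(+3.4)+(8.2 × 10⁻⁴)(+0.23) = -3.2 × 10⁻⁴ → UNSTABLE
  168–202 m: −αΔT+βΔS = −(1.5 × 10⁻⁴)(-3.3)+(8.2 × 10⁻⁴)(+0.31) = 7.5 × 10⁻⁴ → stable
  202–211 m: −αΔT+βΔS = −(1.5 × 10⁻⁴)(-2.0)+(8.2 × 10⁻⁴)(-0.29) = 6.2 × 10⁻⁵ → stable
The 160–168 m interval has Δρ < 0: lighter water underlies denser water.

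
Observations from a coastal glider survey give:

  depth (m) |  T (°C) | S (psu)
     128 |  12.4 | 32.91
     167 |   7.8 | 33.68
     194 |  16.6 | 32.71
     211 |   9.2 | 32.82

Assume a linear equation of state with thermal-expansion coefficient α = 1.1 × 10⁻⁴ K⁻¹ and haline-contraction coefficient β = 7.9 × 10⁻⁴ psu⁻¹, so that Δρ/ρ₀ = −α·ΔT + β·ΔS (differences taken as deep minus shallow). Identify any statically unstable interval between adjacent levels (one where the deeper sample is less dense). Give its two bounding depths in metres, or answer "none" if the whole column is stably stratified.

Evaluate Δρ/ρ₀ = −αΔT + βΔS across each adjacent pair:
  128–167 m: −αΔT+βΔS = −(1.1 × 10⁻⁴)(-4.6)+(7.9 × 10⁻⁴)(+0.77) = 1.1 × 10⁻³ → stable
  167–194 m: −αΔT+βΔS = −(1.1 × 10⁻⁴)(+8.8)+(7.9 × 10⁻⁴)(-0.97) = -1.7 × 10⁻³ → UNSTABLE
  194–211 m: −αΔT+βΔS = −(1.1 × 10⁻⁴)(-7.4)+(7.9 × 10⁻⁴)(+0.11) = 9.0 × 10⁻⁴ → stable
The 167–194 m interval has Δρ < 0: lighter water underlies denser water.

167–194 m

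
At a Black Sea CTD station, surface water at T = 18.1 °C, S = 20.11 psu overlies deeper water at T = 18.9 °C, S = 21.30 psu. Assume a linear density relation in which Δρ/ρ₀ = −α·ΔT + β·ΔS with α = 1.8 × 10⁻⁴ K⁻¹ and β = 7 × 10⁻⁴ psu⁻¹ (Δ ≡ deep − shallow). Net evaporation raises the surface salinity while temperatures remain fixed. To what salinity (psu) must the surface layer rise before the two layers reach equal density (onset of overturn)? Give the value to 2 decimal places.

21.09 psu

Neutral buoyancy requires −α(T_deep − T_surf) + β(S_deep − S_surf′) = 0.
S_surf′ = S_deep − (α/β)·ΔT = 21.30 − (1.8 × 10⁻⁴/7 × 10⁻⁴)·(+0.8) = 21.0943 psu.
Increase required: 21.0943 − 20.11 = 0.9843 psu.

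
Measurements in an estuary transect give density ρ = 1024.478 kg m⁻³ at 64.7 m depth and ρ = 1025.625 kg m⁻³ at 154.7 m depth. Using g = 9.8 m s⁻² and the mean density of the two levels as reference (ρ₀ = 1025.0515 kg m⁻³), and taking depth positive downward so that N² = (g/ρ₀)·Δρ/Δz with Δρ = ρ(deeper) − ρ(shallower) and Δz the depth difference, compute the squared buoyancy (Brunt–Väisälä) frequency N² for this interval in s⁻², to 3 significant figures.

Δρ = 1025.625 − 1024.478 = 1.147 kg m⁻³ over Δz = 154.7 − 64.7 = 90 m.
N² = (9.8/1025.0515) × (1.147/90) = 1.2184 × 10⁻⁴ s⁻² ≈ 1.22 × 10⁻⁴ s⁻².

1.22 × 10⁻⁴ s⁻²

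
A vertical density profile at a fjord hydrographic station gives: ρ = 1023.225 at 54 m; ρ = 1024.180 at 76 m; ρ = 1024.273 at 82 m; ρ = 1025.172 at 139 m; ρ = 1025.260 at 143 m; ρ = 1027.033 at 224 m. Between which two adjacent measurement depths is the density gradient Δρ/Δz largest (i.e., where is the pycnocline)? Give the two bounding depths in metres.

54–76 m

Compute the density gradient over each adjacent pair:
  54–76 m: Δρ/Δz = 0.955/22 = 0.043 kg m⁻⁴
  76–82 m: Δρ/Δz = 0.093/6 = 0.015 kg m⁻⁴
  82–139 m: Δρ/Δz = 0.899/57 = 0.016 kg m⁻⁴
  139–143 m: Δρ/Δz = 0.088/4 = 0.022 kg m⁻⁴
  143–224 m: Δρ/Δz = 1.773/81 = 0.022 kg m⁻⁴
The largest gradient is in the 54–76 m interval — the pycnocline.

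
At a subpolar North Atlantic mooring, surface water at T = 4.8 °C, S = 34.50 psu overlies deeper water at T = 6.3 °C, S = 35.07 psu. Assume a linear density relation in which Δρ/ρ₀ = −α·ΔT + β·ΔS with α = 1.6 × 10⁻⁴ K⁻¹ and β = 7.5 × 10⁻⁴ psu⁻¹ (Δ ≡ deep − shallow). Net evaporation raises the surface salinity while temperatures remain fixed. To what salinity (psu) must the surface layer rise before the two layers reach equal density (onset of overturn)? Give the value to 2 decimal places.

Neutral buoyancy requires −α(T_deep − T_surf) + β(S_deep − S_surf′) = 0.
S_surf′ = S_deep − (α/β)·ΔT = 35.07 − (1.6 × 10⁻⁴/7.5 × 10⁻⁴)·(+1.5) = 34.7500 psu.
Increase required: 34.7500 − 34.50 = 0.2500 psu.

34.75 psu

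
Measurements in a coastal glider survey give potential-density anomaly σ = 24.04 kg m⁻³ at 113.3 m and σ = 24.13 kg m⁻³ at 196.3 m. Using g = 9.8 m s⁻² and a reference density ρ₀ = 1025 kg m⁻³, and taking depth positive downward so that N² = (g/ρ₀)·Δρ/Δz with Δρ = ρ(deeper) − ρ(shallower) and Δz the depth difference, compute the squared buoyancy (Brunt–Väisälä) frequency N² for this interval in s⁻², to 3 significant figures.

1.04 × 10⁻⁵ s⁻²

Δρ = 1024.13 − 1024.04 = 0.09 kg m⁻³ over Δz = 196.3 − 113.3 = 83 m.
N² = (9.8/1025) × (0.09/83) = 1.0367 × 10⁻⁵ s⁻² ≈ 1.04 × 10⁻⁵ s⁻².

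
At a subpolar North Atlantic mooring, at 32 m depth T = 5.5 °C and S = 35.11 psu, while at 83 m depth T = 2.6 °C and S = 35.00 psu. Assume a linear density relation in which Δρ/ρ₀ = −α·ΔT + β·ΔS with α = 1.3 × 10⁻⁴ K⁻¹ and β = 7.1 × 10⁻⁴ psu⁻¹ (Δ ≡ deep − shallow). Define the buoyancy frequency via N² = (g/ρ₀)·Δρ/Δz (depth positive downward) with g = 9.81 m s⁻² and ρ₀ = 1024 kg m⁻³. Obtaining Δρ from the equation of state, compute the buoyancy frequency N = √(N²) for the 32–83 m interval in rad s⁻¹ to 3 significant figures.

7.58 × 10⁻³ rad s⁻¹

ΔT = -2.9 K, ΔS = -0.11 psu (deep − shallow).
Δρ/ρ₀ = −αΔT + βΔS = 3.77 × 10⁻⁴ − 7.81 × 10⁻⁵ = 2.989 × 10⁻⁴, so Δρ ≈ 0.3061 kg m⁻³.
N² = (g/ρ₀)·Δρ/Δz = g·(Δρ/ρ₀)/Δz = 9.81 × 2.989 × 10⁻⁴ / 51 = 5.7494 × 10⁻⁵ s⁻².
N = √(5.7494 × 10⁻⁵) = 7.5825 × 10⁻³ rad s⁻¹ ≈ 7.58 × 10⁻³ rad s⁻¹.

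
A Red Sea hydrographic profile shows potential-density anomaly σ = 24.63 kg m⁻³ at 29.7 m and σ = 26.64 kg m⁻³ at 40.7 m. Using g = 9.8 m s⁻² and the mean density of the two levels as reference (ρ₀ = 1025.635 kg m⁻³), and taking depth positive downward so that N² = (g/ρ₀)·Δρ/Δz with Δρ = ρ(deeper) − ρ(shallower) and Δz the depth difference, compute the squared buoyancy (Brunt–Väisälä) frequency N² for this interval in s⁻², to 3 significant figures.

Δρ = 1026.64 − 1024.63 = 2.01 kg m⁻³ over Δz = 40.7 − 29.7 = 11 m.
N² = (9.8/1025.635) × (2.01/11) = 1.7460 × 10⁻³ s⁻² ≈ 1.75 × 10⁻³ s⁻².
Since Δρ > 0 the layer is stably stratified.

1.75 × 10⁻³ s⁻²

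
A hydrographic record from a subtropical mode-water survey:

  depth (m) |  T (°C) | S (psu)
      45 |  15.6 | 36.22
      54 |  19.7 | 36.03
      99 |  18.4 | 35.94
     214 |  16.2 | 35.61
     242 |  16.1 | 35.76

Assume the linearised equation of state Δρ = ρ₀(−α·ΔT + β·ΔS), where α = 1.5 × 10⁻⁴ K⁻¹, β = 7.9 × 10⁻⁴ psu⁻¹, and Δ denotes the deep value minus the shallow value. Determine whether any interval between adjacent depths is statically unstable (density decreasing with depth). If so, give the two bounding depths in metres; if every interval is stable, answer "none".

Evaluate Δρ/ρ₀ = −αΔT + βΔS across each adjacent pair:
  45–54 m: −αΔT+βΔS = −(1.5 × 10⁻⁴)(+4.1)+(7.9 × 10⁻⁴)(-0.19) = -7.7 × 10⁻⁴ → UNSTABLE
  54–99 m: −αΔT+βΔS = −(1.5 × 10⁻⁴)(-1.3)+(7.9 × 10⁻⁴)(-0.09) = 1.2 × 10⁻⁴ → stable
  99–214 m: −αΔT+βΔS = −(1.5 × 10⁻⁴)(-2.2)+(7.9 × 10⁻⁴)(-0.33) = 6.9 × 10⁻⁵ → stable
  214–242 m: −αΔT+βΔS = −(1.5 × 10⁻⁴)(-0.1)+(7.9 × 10⁻⁴)(+0.15) = 1.3 × 10⁻⁴ → stable
The 45–54 m interval has Δρ < 0: lighter water underlies denser water.

45–54 m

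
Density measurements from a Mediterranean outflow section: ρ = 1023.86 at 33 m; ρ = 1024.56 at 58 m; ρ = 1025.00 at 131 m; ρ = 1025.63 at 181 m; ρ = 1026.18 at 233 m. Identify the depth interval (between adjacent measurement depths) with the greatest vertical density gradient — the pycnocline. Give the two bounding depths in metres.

Compute the density gradient over each adjacent pair:
  33–58 m: Δρ/Δz = 0.70/25 = 0.028 kg m⁻⁴
  58–131 m: Δρ/Δz = 0.44/73 = 6.0 × 10⁻³ kg m⁻⁴
  131–181 m: Δρ/Δz = 0.63/50 = 0.013 kg m⁻⁴
  181–233 m: Δρ/Δz = 0.55/52 = 0.011 kg m⁻⁴
The largest gradient is in the 33–58 m interval — the pycnocline.

33–58 m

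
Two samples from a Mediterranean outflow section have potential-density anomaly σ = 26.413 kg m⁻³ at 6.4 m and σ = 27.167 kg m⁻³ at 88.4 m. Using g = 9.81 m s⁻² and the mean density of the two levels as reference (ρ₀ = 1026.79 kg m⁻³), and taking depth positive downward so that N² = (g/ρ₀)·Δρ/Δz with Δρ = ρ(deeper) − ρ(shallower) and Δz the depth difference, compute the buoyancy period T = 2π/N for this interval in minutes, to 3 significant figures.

11.2 min

Δρ = 1027.167 − 1026.413 = 0.754 kg m⁻³ over Δz = 88.4 − 6.4 = 82 m.
N² = (9.81/1026.79) × (0.754/82) = 8.7851 × 10⁻⁵ s⁻².
N = √(8.7851 × 10⁻⁵) = 9.3729 × 10⁻³ rad s⁻¹, so T = 2π/N = 670.36 s = 11.173 min ≈ 11.2 min.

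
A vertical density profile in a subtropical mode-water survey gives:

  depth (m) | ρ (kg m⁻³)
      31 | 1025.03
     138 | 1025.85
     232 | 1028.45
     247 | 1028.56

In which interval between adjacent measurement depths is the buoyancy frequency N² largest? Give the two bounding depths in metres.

138–232 m

Compute the density gradient over each adjacent pair:
  31–138 m: Δρ/Δz = 0.82/107 = 7.7 × 10⁻³ kg m⁻⁴
  138–232 m: Δρ/Δz = 2.60/94 = 0.028 kg m⁻⁴
  232–247 m: Δρ/Δz = 0.11/15 = 7.3 × 10⁻³ kg m⁻⁴
The largest gradient is in the 138–232 m interval — the pycnocline.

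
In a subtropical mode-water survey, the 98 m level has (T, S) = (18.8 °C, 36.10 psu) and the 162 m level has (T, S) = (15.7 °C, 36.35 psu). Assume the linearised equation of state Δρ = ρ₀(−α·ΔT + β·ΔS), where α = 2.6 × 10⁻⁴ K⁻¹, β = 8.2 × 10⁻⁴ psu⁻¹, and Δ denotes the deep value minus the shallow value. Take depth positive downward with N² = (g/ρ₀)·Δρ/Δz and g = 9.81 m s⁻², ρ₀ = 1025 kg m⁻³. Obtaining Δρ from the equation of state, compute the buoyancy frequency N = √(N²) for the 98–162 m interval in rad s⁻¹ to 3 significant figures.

ΔT = -3.1 K, ΔS = +0.25 psu (deep − shallow).
Δρ/ρ₀ = −αΔT + βΔS = 8.06 × 10⁻⁴ + 2.05 × 10⁻⁴ = 1.011 × 10⁻³, so Δρ ≈ 1.036 kg m⁻³.
N² = (g/ρ₀)·Δρ/Δz = g·(Δρ/ρ₀)/Δz = 9.81 × 1.011 × 10⁻³ / 64 = 1.5497 × 10⁻⁴ s⁻².
N = √(1.5497 × 10⁻⁴) = 0.012449 rad s⁻¹ ≈ 0.0124 rad s⁻¹.

0.0124 rad s⁻¹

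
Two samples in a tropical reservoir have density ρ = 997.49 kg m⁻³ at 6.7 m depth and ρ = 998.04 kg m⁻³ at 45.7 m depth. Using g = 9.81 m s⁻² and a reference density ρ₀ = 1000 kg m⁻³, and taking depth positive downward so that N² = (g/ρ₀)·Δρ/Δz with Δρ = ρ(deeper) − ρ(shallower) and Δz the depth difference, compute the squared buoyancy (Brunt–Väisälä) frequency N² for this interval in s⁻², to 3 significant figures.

1.38 × 10⁻⁴ s⁻²

Δρ = 998.04 − 997.49 = 0.55 kg m⁻³ over Δz = 45.7 − 6.7 = 39 m.
N² = (9.81/1000) × (0.55/39) = 1.3835 × 10⁻⁴ s⁻² ≈ 1.38 × 10⁻⁴ s⁻².
N² > 0, so the interval is statically stable.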